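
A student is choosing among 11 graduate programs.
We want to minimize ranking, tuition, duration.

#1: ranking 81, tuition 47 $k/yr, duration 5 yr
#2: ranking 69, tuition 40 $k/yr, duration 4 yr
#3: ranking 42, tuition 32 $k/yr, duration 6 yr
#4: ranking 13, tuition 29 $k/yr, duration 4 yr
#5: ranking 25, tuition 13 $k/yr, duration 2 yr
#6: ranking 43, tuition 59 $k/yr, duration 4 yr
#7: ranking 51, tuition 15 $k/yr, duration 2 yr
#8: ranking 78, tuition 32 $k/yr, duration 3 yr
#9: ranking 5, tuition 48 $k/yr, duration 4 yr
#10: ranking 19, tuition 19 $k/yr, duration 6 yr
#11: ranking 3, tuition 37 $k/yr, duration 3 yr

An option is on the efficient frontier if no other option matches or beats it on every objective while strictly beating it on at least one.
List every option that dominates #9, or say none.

#11: ranking 3≤5, tuition 37≤48, duration 3≤4 — dominates #9.
Others (#1, #2, #3, #4, #5, #6, #7, #8, #10) are each worse than #9 on at least one objective.

#11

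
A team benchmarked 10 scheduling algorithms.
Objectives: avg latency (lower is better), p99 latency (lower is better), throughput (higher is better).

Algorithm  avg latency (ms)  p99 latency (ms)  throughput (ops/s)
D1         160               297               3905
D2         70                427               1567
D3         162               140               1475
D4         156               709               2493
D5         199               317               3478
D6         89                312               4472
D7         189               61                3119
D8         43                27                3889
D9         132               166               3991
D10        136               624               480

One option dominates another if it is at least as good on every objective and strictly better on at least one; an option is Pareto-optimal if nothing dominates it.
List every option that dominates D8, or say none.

none

D1: worse on avg latency (160 vs 43).
D2: worse on avg latency (70 vs 43).
D3: worse on avg latency (162 vs 43).
D4: worse on avg latency (156 vs 43).
D5: worse on avg latency (199 vs 43).
D6: worse on avg latency (89 vs 43).
D7: worse on avg latency (189 vs 43).
D9: worse on avg latency (132 vs 43).
D10: worse on avg latency (136 vs 43).
No option dominates D8.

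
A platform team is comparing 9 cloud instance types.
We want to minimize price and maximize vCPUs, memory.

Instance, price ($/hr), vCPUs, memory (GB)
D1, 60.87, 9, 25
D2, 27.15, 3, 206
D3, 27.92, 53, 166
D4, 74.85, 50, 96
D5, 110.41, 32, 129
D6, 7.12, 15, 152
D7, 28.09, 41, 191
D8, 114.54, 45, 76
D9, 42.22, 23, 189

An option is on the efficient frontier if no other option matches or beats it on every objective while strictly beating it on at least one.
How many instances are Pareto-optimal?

D1: dominated by D3 (price 27.92≤60.87, vCPUs 53≥9, memory 166≥25).
D2: not dominated (best memory).
D3: not dominated (best vCPUs).
D4: dominated by D3 (price 27.92≤74.85, vCPUs 53≥50, memory 166≥96).
D5: dominated by D3 (price 27.92≤110.41, vCPUs 53≥32, memory 166≥129).
D6: not dominated (best price).
D7: not dominated.
D8: dominated by D3 (price 27.92≤114.54, vCPUs 53≥45, memory 166≥76).
D9: dominated by D7 (price 28.09≤42.22, vCPUs 41≥23, memory 191≥189).
Pareto-optimal: D2, D3, D6, D7 → 4.

4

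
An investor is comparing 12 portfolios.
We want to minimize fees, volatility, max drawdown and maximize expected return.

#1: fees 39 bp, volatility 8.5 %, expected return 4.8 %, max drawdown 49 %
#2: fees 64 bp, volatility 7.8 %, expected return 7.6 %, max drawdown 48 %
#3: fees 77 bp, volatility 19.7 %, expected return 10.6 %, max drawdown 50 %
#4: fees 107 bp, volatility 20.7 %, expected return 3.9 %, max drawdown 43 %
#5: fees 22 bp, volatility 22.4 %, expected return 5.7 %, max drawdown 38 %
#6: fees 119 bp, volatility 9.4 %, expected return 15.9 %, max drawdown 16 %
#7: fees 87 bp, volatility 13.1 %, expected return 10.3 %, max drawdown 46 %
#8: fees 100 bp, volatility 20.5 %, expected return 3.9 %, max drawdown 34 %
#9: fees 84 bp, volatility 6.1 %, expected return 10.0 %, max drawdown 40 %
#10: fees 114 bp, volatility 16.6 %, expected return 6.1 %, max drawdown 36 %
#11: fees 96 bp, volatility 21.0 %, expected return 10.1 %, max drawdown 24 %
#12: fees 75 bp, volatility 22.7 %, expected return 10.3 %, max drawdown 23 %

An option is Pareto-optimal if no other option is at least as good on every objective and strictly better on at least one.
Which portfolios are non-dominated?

#1, #2, #3, #5, #6, #7, #8, #9, #10, #11, #12

#1: not dominated.
#2: not dominated.
#3: not dominated.
#4: dominated by #8 (fees 100≤107, volatility 20.5≤20.7, expected return 3.9≥3.9, max drawdown 34≤43).
#5: not dominated (best fees).
#6: not dominated (best expected return).
#7: not dominated.
#8: not dominated.
#9: not dominated (best volatility).
#10: not dominated.
#11: not dominated.
#12: not dominated.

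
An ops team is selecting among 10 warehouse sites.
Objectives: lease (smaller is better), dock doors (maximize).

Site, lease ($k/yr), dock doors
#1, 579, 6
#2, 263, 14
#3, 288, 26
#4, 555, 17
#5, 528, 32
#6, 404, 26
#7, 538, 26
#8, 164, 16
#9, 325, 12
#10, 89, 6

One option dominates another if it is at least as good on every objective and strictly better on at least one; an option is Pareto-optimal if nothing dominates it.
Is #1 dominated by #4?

#4 vs #1: lease 555≤579, dock doors 17≥6 — #4 is at least as good on every objective with at least one strict improvement.

Yes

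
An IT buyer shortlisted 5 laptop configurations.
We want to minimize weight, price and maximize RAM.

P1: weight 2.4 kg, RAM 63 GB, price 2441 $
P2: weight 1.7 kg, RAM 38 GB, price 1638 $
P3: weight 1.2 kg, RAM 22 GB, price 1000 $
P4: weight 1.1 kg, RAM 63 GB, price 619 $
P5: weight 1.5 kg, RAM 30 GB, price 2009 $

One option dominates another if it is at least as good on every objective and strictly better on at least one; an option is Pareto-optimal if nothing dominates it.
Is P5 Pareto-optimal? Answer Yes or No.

No

P4 vs P5: weight 1.1≤1.5, RAM 63≥30, price 619≤2009 — P4 is at least as good on every objective and strictly better on at least one, so P4 dominates P5.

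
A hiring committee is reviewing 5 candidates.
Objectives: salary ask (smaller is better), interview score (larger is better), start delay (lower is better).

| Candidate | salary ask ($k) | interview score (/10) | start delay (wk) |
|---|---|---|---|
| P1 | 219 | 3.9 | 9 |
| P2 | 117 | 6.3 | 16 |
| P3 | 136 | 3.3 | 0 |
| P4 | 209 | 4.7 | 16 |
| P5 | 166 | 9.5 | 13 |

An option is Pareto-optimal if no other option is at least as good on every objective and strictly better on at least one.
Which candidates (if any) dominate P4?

P2, P5

P2: salary ask 117≤209, interview score 6.3≥4.7, start delay 16≤16 — dominates P4.
P5: salary ask 166≤209, interview score 9.5≥4.7, start delay 13≤16 — dominates P4.
Others (P1, P3) are each worse than P4 on at least one objective.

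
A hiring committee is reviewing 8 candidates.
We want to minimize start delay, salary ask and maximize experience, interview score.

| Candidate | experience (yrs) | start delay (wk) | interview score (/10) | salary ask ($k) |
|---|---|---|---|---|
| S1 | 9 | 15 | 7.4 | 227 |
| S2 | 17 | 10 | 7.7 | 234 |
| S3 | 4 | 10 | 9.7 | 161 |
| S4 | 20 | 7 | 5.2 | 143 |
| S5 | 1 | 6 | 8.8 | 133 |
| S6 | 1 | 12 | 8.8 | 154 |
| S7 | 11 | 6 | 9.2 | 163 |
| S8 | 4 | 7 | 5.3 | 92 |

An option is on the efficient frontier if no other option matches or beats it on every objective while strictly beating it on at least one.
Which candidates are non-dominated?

S2, S3, S4, S5, S7, S8

S1: dominated by S7 (experience 11≥9, start delay 6≤15, interview score 9.2≥7.4, salary ask 163≤227).
S2: not dominated.
S3: not dominated (best interview score).
S4: not dominated (best experience).
S5: not dominated.
S6: dominated by S5 (experience 1≥1, start delay 6≤12, interview score 8.8≥8.8, salary ask 133≤154).
S7: not dominated.
S8: not dominated (best salary ask).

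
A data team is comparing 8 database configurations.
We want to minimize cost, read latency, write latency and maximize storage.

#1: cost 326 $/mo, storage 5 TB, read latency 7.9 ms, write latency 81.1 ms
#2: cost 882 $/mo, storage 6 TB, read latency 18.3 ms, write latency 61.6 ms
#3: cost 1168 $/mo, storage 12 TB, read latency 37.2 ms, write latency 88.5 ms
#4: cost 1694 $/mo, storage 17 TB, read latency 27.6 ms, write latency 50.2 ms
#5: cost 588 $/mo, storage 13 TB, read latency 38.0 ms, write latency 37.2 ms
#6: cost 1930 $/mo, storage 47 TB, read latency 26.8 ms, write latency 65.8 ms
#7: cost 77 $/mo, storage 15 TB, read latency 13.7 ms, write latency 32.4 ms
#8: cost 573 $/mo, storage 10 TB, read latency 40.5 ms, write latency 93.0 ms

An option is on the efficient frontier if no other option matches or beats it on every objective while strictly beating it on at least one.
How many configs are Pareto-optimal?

#1: not dominated (best read latency).
#2: dominated by #7 (cost 77≤882, storage 15≥6, read latency 13.7≤18.3, write latency 32.4≤61.6).
#3: dominated by #7 (cost 77≤1168, storage 15≥12, read latency 13.7≤37.2, write latency 32.4≤88.5).
#4: not dominated.
#5: dominated by #7 (cost 77≤588, storage 15≥13, read latency 13.7≤38.0, write latency 32.4≤37.2).
#6: not dominated (best storage).
#7: not dominated (best cost).
#8: dominated by #7 (cost 77≤573, storage 15≥10, read latency 13.7≤40.5, write latency 32.4≤93.0).
Pareto-optimal: #1, #4, #6, #7 → 4.

4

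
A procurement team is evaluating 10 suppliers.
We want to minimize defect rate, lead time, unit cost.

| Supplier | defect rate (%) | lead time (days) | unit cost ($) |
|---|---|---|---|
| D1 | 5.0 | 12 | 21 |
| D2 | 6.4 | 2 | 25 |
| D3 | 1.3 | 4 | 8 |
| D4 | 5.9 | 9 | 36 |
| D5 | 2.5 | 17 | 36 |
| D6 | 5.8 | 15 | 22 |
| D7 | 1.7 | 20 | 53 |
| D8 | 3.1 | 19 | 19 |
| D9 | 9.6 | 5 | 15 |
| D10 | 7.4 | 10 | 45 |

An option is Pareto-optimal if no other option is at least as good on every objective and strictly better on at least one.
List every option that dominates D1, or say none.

D3

D3: defect rate 1.3≤5.0, lead time 4≤12, unit cost 8≤21 — dominates D1.
Others (D2, D4, D5, D6, D7, D8, D9, D10) are each worse than D1 on at least one objective.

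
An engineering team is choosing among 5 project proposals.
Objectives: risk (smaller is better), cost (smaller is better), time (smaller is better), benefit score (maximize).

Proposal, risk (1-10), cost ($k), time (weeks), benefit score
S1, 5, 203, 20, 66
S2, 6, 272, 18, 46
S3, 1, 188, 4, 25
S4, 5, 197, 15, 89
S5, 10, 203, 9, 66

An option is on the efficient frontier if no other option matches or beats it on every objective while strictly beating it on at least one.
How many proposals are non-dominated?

3

S1: dominated by S4 (risk 5≤5, cost 197≤203, time 15≤20, benefit score 89≥66).
S2: dominated by S4 (risk 5≤6, cost 197≤272, time 15≤18, benefit score 89≥46).
S3: not dominated (best risk).
S4: not dominated (best benefit score).
S5: not dominated.
Pareto-optimal: S3, S4, S5 → 3.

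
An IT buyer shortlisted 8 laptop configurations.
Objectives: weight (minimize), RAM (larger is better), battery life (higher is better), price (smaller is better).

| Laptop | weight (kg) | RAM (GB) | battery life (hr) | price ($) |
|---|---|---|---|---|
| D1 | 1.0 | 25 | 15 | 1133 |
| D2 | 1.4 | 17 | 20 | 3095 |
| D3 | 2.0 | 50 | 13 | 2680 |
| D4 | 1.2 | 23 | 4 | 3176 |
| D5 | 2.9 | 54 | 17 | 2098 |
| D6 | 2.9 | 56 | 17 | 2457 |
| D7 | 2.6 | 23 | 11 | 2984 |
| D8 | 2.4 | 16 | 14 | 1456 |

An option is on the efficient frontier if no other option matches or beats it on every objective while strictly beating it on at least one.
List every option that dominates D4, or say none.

D1: weight 1.0≤1.2, RAM 25≥23, battery life 15≥4, price 1133≤3176 — dominates D4.
Others (D2, D3, D5, D6, D7, D8) are each worse than D4 on at least one objective.

D1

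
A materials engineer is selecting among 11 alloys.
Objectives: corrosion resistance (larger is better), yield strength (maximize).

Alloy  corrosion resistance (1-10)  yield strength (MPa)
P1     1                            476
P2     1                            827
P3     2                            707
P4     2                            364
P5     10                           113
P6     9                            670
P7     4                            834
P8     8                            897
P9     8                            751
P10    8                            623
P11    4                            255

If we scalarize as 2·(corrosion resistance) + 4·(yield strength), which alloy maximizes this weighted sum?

P1: 2·1 + 4·476 = 1906
P2: 2·1 + 4·827 = 3310
P3: 2·2 + 4·707 = 2832
P4: 2·2 + 4·364 = 1460
P5: 2·10 + 4·113 = 472
P6: 2·9 + 4·670 = 2698
P7: 2·4 + 4·834 = 3344
P8: 2·8 + 4·897 = 3604
P9: 2·8 + 4·751 = 3020
P10: 2·8 + 4·623 = 2508
P11: 2·4 + 4·255 = 1028
Highest: P8 at 3604.

P8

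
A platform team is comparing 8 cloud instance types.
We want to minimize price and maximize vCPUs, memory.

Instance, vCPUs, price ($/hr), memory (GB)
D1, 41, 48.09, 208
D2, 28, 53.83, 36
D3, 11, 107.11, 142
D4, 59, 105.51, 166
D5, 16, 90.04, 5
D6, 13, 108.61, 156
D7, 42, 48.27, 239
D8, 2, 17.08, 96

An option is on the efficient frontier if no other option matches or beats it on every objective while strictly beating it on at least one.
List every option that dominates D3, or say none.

D1: vCPUs 41≥11, price 48.09≤107.11, memory 208≥142 — dominates D3.
D4: vCPUs 59≥11, price 105.51≤107.11, memory 166≥142 — dominates D3.
D7: vCPUs 42≥11, price 48.27≤107.11, memory 239≥142 — dominates D3.
Others (D2, D5, D6, D8) are each worse than D3 on at least one objective.

D1, D4, D7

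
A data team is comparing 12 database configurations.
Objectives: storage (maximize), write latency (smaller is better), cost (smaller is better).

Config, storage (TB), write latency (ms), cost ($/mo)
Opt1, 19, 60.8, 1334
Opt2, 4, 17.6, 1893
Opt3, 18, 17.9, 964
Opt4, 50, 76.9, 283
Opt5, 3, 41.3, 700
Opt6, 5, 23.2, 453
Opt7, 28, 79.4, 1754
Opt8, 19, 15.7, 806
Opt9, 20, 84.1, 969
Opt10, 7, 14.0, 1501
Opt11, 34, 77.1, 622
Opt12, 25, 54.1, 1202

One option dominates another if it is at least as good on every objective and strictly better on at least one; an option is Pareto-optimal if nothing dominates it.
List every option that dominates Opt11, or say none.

Opt4

Opt4: storage 50≥34, write latency 76.9≤77.1, cost 283≤622 — dominates Opt11.
Others (Opt1, Opt2, Opt3, Opt5, Opt6, Opt7, Opt8, Opt9, Opt10, Opt12) are each worse than Opt11 on at least one objective.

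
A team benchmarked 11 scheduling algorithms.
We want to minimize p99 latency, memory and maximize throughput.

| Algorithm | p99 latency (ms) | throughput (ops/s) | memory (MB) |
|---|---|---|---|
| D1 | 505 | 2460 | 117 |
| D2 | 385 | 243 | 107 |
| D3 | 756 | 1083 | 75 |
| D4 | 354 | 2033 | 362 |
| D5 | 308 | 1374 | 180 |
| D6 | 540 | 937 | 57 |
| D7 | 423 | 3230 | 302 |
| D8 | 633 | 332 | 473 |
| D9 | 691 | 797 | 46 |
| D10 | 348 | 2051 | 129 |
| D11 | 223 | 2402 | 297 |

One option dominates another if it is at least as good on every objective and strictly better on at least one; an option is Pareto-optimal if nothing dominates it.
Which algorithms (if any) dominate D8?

D1: p99 latency 505≤633, throughput 2460≥332, memory 117≤473 — dominates D8.
D4: p99 latency 354≤633, throughput 2033≥332, memory 362≤473 — dominates D8.
D5: p99 latency 308≤633, throughput 1374≥332, memory 180≤473 — dominates D8.
D6: p99 latency 540≤633, throughput 937≥332, memory 57≤473 — dominates D8.
D7: p99 latency 423≤633, throughput 3230≥332, memory 302≤473 — dominates D8.
D10: p99 latency 348≤633, throughput 2051≥332, memory 129≤473 — dominates D8.
D11: p99 latency 223≤633, throughput 2402≥332, memory 297≤473 — dominates D8.
Others (D2, D3, D9) are each worse than D8 on at least one objective.

D1, D4, D5, D6, D7, D10, D11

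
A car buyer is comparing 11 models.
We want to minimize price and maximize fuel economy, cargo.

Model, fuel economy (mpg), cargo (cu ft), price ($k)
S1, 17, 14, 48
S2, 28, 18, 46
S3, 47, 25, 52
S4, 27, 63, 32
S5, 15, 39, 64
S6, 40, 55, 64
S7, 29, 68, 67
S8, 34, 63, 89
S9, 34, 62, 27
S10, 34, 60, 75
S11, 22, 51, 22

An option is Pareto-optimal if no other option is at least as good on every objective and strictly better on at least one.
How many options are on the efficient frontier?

S1: dominated by S2 (fuel economy 28≥17, cargo 18≥14, price 46≤48).
S2: dominated by S9 (fuel economy 34≥28, cargo 62≥18, price 27≤46).
S3: not dominated (best fuel economy).
S4: not dominated.
S5: dominated by S4 (fuel economy 27≥15, cargo 63≥39, price 32≤64).
S6: not dominated.
S7: not dominated (best cargo).
S8: not dominated.
S9: not dominated.
S10: dominated by S9 (fuel economy 34≥34, cargo 62≥60, price 27≤75).
S11: not dominated (best price).
Pareto-optimal: S3, S4, S6, S7, S8, S9, S11 → 7.

7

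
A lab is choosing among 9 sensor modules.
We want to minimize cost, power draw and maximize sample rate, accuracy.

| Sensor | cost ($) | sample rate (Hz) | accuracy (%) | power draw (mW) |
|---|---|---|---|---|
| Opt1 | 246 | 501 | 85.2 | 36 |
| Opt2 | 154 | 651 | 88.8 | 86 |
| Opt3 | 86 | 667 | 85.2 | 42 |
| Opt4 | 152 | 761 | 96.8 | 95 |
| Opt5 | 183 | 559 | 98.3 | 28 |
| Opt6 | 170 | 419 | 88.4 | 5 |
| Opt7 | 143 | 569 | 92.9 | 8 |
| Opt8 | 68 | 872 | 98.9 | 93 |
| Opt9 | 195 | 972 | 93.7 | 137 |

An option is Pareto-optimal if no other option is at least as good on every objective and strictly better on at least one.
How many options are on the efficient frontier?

7

Opt1: dominated by Opt5 (cost 183≤246, sample rate 559≥501, accuracy 98.3≥85.2, power draw 28≤36).
Opt2: not dominated.
Opt3: not dominated.
Opt4: dominated by Opt8 (cost 68≤152, sample rate 872≥761, accuracy 98.9≥96.8, power draw 93≤95).
Opt5: not dominated.
Opt6: not dominated (best power draw).
Opt7: not dominated.
Opt8: not dominated (best cost).
Opt9: not dominated (best sample rate).
Pareto-optimal: Opt2, Opt3, Opt5, Opt6, Opt7, Opt8, Opt9 → 7.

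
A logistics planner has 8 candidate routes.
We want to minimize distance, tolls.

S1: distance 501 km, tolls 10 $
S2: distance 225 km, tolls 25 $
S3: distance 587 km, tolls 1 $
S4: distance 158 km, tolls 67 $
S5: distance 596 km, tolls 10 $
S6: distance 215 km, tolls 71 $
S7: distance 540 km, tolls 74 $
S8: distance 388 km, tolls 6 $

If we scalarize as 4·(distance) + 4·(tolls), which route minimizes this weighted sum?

S1: 4·501 + 4·10 = 2044
S2: 4·225 + 4·25 = 1000
S3: 4·587 + 4·1 = 2352
S4: 4·158 + 4·67 = 900
S5: 4·596 + 4·10 = 2424
S6: 4·215 + 4·71 = 1144
S7: 4·540 + 4·74 = 2456
S8: 4·388 + 4·6 = 1576
Lowest: S4 at 900.

S4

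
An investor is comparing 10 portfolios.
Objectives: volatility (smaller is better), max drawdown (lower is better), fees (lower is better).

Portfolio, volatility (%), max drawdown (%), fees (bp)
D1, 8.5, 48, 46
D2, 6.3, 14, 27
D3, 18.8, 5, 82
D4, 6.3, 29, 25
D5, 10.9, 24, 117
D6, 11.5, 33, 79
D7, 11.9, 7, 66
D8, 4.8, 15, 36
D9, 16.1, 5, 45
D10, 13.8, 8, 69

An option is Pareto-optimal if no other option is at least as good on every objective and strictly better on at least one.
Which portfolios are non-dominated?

D2, D4, D7, D8, D9

D1: dominated by D2 (volatility 6.3≤8.5, max drawdown 14≤48, fees 27≤46).
D2: not dominated.
D3: dominated by D9 (volatility 16.1≤18.8, max drawdown 5≤5, fees 45≤82).
D4: not dominated (best fees).
D5: dominated by D2 (volatility 6.3≤10.9, max drawdown 14≤24, fees 27≤117).
D6: dominated by D2 (volatility 6.3≤11.5, max drawdown 14≤33, fees 27≤79).
D7: not dominated.
D8: not dominated (best volatility).
D9: not dominated.
D10: dominated by D7 (volatility 11.9≤13.8, max drawdown 7≤8, fees 66≤69).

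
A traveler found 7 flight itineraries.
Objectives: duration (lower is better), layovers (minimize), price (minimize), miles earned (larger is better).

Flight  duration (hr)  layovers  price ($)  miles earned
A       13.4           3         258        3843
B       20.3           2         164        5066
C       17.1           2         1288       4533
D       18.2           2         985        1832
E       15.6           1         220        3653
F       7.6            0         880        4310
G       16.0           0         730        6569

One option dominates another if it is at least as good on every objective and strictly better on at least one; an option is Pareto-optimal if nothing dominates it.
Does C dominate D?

C vs D: C is worse on price (1288 vs 985), so it does not dominate D.

No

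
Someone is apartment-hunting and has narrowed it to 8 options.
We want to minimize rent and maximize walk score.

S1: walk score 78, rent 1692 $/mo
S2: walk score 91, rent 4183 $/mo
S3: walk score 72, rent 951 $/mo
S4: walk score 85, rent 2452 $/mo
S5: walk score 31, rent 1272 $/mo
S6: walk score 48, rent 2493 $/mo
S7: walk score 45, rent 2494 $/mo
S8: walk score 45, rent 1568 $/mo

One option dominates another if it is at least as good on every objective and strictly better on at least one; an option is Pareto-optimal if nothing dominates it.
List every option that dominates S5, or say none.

S3

S3: walk score 72≥31, rent 951≤1272 — dominates S5.
Others (S1, S2, S4, S6, S7, S8) are each worse than S5 on at least one objective.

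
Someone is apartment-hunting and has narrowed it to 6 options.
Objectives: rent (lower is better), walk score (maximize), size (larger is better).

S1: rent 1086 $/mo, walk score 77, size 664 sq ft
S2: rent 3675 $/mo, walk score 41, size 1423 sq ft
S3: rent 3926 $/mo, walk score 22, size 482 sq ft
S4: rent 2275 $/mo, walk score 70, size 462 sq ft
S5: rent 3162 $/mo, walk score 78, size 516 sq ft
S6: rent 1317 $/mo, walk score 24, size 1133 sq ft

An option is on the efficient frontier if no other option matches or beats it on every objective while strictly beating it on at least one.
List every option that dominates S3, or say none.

S1: rent 1086≤3926, walk score 77≥22, size 664≥482 — dominates S3.
S2: rent 3675≤3926, walk score 41≥22, size 1423≥482 — dominates S3.
S5: rent 3162≤3926, walk score 78≥22, size 516≥482 — dominates S3.
S6: rent 1317≤3926, walk score 24≥22, size 1133≥482 — dominates S3.
Others (S4) are each worse than S3 on at least one objective.

S1, S2, S5, S6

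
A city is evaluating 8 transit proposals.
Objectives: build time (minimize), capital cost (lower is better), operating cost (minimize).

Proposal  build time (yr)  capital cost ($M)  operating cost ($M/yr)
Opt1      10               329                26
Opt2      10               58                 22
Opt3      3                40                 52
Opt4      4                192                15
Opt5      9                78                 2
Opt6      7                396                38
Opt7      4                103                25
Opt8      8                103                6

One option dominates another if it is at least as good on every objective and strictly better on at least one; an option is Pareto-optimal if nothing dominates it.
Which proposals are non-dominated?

Opt1: dominated by Opt2 (build time 10≤10, capital cost 58≤329, operating cost 22≤26).
Opt2: not dominated.
Opt3: not dominated (best build time).
Opt4: not dominated.
Opt5: not dominated (best operating cost).
Opt6: dominated by Opt4 (build time 4≤7, capital cost 192≤396, operating cost 15≤38).
Opt7: not dominated.
Opt8: not dominated.

Opt2, Opt3, Opt4, Opt5, Opt7, Opt8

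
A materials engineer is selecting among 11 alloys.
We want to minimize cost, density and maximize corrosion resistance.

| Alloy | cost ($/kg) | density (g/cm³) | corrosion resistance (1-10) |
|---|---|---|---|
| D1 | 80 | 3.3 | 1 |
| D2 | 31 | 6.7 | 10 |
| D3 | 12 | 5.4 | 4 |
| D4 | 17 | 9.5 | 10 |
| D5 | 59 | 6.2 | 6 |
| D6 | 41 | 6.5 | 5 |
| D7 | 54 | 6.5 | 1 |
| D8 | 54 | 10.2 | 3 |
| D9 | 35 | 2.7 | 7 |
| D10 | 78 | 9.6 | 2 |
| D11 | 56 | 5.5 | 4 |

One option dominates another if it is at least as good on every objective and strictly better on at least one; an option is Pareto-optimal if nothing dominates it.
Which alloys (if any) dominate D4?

none

D1: worse on cost (80 vs 17).
D2: worse on cost (31 vs 17).
D3: worse on corrosion resistance (4 vs 10).
D5: worse on cost (59 vs 17).
D6: worse on cost (41 vs 17).
D7: worse on cost (54 vs 17).
D8: worse on cost (54 vs 17).
D9: worse on cost (35 vs 17).
D10: worse on cost (78 vs 17).
D11: worse on cost (56 vs 17).
No option dominates D4.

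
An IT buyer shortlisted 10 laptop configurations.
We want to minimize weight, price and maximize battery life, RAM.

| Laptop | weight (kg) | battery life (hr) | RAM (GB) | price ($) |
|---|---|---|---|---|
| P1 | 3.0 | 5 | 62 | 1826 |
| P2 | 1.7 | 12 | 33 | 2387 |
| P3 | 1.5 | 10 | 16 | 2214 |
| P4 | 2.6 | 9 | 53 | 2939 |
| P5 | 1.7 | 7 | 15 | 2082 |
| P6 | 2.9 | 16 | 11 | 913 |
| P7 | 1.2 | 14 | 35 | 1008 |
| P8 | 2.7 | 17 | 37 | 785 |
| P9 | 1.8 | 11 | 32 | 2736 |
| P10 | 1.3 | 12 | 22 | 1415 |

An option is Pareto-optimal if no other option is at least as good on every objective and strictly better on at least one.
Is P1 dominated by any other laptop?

No

P2: worse on RAM (33 vs 62).
P3: worse on RAM (16 vs 62).
P4: worse on RAM (53 vs 62).
P5: worse on RAM (15 vs 62).
P6: worse on RAM (11 vs 62).
P7: worse on RAM (35 vs 62).
P8: worse on RAM (37 vs 62).
P9: worse on RAM (32 vs 62).
P10: worse on RAM (22 vs 62).
No option is at least as good as P1 on every objective and strictly better on one.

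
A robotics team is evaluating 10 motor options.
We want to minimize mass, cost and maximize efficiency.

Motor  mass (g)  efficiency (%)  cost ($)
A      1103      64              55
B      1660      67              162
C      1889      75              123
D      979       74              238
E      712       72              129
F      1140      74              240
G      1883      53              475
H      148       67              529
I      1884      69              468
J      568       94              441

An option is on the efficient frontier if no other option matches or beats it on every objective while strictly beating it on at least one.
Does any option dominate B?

E vs B: mass 712≤1660, efficiency 72≥67, cost 129≤162 — E is at least as good on every objective and strictly better on at least one, so E dominates B.

Yes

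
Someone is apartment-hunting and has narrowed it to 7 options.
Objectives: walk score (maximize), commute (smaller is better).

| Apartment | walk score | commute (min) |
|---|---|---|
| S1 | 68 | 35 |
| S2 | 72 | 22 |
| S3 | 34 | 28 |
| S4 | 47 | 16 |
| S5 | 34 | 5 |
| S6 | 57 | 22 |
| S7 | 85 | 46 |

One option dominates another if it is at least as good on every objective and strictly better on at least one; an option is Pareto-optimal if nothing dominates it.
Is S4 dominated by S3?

S3 vs S4: S3 is worse on walk score (34 vs 47), so it does not dominate S4.

No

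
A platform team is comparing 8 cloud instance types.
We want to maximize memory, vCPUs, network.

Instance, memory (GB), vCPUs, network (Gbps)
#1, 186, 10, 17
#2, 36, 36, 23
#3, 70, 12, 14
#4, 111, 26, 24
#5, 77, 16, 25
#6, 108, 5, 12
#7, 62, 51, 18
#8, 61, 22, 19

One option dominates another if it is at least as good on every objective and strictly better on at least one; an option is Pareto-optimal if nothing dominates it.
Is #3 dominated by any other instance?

Yes

#4 vs #3: memory 111≥70, vCPUs 26≥12, network 24≥14 — #4 is at least as good on every objective and strictly better on at least one, so #4 dominates #3.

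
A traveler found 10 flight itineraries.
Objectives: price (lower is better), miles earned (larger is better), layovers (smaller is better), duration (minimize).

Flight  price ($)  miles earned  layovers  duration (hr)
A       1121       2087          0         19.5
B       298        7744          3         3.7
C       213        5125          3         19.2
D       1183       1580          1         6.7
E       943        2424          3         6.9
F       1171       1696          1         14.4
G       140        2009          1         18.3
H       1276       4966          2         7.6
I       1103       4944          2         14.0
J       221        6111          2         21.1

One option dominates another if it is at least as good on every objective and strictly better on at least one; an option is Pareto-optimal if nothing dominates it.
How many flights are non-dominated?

9

A: not dominated (best layovers).
B: not dominated (best miles earned).
C: not dominated.
D: not dominated.
E: dominated by B (price 298≤943, miles earned 7744≥2424, layovers 3≤3, duration 3.7≤6.9).
F: not dominated.
G: not dominated (best price).
H: not dominated.
I: not dominated.
J: not dominated.
Pareto-optimal: A, B, C, D, F, G, H, I, J → 9.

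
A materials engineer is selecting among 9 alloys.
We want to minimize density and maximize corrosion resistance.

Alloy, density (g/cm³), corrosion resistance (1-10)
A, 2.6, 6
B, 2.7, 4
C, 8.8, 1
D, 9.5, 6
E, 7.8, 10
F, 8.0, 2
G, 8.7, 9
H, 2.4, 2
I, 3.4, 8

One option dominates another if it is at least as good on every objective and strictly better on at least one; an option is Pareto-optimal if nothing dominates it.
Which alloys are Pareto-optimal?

A: not dominated.
B: dominated by A (density 2.6≤2.7, corrosion resistance 6≥4).
C: dominated by A (density 2.6≤8.8, corrosion resistance 6≥1).
D: dominated by A (density 2.6≤9.5, corrosion resistance 6≥6).
E: not dominated (best corrosion resistance).
F: dominated by A (density 2.6≤8.0, corrosion resistance 6≥2).
G: dominated by E (density 7.8≤8.7, corrosion resistance 10≥9).
H: not dominated (best density).
I: not dominated.

A, E, H, I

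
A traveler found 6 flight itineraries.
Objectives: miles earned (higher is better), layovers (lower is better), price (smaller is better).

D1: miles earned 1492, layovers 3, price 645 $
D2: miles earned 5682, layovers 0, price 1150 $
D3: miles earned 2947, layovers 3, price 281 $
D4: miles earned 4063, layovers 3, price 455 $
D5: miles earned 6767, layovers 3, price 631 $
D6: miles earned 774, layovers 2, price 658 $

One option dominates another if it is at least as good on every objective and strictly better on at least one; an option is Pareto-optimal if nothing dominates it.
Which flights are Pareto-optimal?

D2, D3, D4, D5, D6

D1: dominated by D3 (miles earned 2947≥1492, layovers 3≤3, price 281≤645).
D2: not dominated (best layovers).
D3: not dominated (best price).
D4: not dominated.
D5: not dominated (best miles earned).
D6: not dominated.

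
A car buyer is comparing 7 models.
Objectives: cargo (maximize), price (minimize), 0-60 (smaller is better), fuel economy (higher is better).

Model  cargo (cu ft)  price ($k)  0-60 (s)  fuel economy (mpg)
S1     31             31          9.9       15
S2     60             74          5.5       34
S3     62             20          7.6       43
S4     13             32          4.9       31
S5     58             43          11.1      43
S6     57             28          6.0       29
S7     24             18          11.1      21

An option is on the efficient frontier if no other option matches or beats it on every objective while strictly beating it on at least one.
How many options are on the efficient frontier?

5

S1: dominated by S3 (cargo 62≥31, price 20≤31, 0-60 7.6≤9.9, fuel economy 43≥15).
S2: not dominated.
S3: not dominated (best cargo).
S4: not dominated (best 0-60).
S5: dominated by S3 (cargo 62≥58, price 20≤43, 0-60 7.6≤11.1, fuel economy 43≥43).
S6: not dominated.
S7: not dominated (best price).
Pareto-optimal: S2, S3, S4, S6, S7 → 5.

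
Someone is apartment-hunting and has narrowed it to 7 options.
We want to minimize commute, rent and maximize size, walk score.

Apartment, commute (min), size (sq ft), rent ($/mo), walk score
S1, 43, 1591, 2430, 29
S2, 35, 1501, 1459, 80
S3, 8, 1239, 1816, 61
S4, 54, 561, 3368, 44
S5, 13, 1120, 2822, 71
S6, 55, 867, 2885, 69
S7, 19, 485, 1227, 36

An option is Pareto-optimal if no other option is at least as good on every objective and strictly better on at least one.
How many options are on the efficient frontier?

5

S1: not dominated (best size).
S2: not dominated (best walk score).
S3: not dominated (best commute).
S4: dominated by S2 (commute 35≤54, size 1501≥561, rent 1459≤3368, walk score 80≥44).
S5: not dominated.
S6: dominated by S2 (commute 35≤55, size 1501≥867, rent 1459≤2885, walk score 80≥69).
S7: not dominated (best rent).
Pareto-optimal: S1, S2, S3, S5, S7 → 5.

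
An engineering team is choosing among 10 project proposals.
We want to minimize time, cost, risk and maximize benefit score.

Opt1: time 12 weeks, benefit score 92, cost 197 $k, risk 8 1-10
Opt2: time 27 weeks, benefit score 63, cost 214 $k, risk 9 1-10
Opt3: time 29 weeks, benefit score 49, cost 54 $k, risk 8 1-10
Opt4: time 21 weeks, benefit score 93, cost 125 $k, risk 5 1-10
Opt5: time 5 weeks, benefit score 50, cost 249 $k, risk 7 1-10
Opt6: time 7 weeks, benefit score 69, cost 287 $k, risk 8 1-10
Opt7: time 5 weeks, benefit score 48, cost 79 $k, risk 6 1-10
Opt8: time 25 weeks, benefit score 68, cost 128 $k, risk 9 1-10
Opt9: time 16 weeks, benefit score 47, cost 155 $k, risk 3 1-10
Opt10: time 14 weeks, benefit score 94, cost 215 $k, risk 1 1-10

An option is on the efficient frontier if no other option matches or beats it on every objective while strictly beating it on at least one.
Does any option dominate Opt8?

Opt4 vs Opt8: time 21≤25, benefit score 93≥68, cost 125≤128, risk 5≤9 — Opt4 is at least as good on every objective and strictly better on at least one, so Opt4 dominates Opt8.

Yes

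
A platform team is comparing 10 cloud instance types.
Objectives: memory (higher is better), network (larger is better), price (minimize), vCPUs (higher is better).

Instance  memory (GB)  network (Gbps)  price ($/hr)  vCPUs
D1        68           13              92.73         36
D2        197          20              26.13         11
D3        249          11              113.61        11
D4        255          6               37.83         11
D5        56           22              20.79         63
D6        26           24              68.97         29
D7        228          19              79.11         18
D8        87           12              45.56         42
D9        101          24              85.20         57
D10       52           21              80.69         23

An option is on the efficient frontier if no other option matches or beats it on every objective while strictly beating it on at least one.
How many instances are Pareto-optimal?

D1: dominated by D9 (memory 101≥68, network 24≥13, price 85.20≤92.73, vCPUs 57≥36).
D2: not dominated.
D3: not dominated.
D4: not dominated (best memory).
D5: not dominated (best price).
D6: not dominated.
D7: not dominated.
D8: not dominated.
D9: not dominated.
D10: dominated by D5 (memory 56≥52, network 22≥21, price 20.79≤80.69, vCPUs 63≥23).
Pareto-optimal: D2, D3, D4, D5, D6, D7, D8, D9 → 8.

8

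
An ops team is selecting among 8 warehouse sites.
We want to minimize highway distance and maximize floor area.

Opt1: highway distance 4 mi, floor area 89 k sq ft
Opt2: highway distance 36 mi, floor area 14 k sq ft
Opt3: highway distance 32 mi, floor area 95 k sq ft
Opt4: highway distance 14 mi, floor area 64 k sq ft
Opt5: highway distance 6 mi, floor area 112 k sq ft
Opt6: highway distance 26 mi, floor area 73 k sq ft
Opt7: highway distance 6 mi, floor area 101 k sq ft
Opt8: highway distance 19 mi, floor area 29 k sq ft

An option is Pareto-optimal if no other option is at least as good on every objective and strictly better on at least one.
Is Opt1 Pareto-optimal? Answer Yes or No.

Opt2: worse on highway distance (36 vs 4).
Opt3: worse on highway distance (32 vs 4).
Opt4: worse on highway distance (14 vs 4).
Opt5: worse on highway distance (6 vs 4).
Opt6: worse on highway distance (26 vs 4).
Opt7: worse on highway distance (6 vs 4).
Opt8: worse on highway distance (19 vs 4).
No option is at least as good as Opt1 on every objective and strictly better on one.

Yes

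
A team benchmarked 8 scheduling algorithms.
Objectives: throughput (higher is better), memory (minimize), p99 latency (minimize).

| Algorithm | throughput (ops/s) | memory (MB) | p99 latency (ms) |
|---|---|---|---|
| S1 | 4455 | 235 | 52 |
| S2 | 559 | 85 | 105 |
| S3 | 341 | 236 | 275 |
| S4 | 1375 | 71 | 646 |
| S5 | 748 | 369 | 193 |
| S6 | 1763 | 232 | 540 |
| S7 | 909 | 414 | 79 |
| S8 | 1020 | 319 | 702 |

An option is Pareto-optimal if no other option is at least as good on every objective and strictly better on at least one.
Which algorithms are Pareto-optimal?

S1: not dominated (best throughput).
S2: not dominated.
S3: dominated by S1 (throughput 4455≥341, memory 235≤236, p99 latency 52≤275).
S4: not dominated (best memory).
S5: dominated by S1 (throughput 4455≥748, memory 235≤369, p99 latency 52≤193).
S6: not dominated.
S7: dominated by S1 (throughput 4455≥909, memory 235≤414, p99 latency 52≤79).
S8: dominated by S1 (throughput 4455≥1020, memory 235≤319, p99 latency 52≤702).

S1, S2, S4, S6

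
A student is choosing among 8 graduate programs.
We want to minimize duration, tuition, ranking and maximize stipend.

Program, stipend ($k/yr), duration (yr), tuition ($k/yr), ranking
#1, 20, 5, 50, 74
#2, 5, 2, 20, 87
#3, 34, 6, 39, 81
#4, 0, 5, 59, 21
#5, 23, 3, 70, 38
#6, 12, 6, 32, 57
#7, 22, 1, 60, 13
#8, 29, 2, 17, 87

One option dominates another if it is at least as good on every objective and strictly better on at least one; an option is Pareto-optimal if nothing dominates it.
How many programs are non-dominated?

7

#1: not dominated.
#2: dominated by #8 (stipend 29≥5, duration 2≤2, tuition 17≤20, ranking 87≤87).
#3: not dominated (best stipend).
#4: not dominated.
#5: not dominated.
#6: not dominated.
#7: not dominated (best duration).
#8: not dominated (best tuition).
Pareto-optimal: #1, #3, #4, #5, #6, #7, #8 → 7.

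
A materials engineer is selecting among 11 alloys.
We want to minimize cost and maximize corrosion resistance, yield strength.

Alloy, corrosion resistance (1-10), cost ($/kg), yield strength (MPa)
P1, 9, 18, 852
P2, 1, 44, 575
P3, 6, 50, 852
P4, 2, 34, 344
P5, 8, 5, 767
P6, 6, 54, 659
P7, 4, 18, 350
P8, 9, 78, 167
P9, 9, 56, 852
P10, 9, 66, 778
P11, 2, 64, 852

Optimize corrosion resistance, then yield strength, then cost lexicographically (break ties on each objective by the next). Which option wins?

P1

First maximize corrosion resistance: best is 9, kept {P1, P8, P9, P10}.
Then maximize yield strength: best is 852, kept {P1, P9}.
Then minimize cost: best is 18, kept {P1}.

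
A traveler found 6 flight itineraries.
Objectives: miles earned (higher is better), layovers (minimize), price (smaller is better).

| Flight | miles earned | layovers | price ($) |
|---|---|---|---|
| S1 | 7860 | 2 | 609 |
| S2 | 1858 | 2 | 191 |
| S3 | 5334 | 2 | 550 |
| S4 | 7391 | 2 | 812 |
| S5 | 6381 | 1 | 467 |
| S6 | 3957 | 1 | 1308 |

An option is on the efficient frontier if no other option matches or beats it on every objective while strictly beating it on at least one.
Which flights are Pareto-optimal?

S1: not dominated (best miles earned).
S2: not dominated (best price).
S3: dominated by S5 (miles earned 6381≥5334, layovers 1≤2, price 467≤550).
S4: dominated by S1 (miles earned 7860≥7391, layovers 2≤2, price 609≤812).
S5: not dominated.
S6: dominated by S5 (miles earned 6381≥3957, layovers 1≤1, price 467≤1308).

S1, S2, S5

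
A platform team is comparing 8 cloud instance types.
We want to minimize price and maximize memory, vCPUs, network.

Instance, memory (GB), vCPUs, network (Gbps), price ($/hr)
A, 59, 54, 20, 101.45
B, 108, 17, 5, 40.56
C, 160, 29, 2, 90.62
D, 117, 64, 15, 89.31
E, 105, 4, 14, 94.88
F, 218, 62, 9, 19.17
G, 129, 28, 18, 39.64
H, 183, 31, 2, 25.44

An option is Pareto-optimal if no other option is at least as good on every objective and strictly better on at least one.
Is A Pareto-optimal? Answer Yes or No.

B: worse on vCPUs (17 vs 54).
C: worse on vCPUs (29 vs 54).
D: worse on network (15 vs 20).
E: worse on vCPUs (4 vs 54).
F: worse on network (9 vs 20).
G: worse on vCPUs (28 vs 54).
H: worse on vCPUs (31 vs 54).
No option is at least as good as A on every objective and strictly better on one.

Yes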